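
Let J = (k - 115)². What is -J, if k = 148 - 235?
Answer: -40804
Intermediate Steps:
k = -87
J = 40804 (J = (-87 - 115)² = (-202)² = 40804)
-J = -1*40804 = -40804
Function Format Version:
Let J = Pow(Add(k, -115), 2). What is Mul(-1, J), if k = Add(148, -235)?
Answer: -40804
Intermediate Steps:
k = -87
J = 40804 (J = Pow(Add(-87, -115), 2) = Pow(-202, 2) = 40804)
Mul(-1, J) = Mul(-1, 40804) = -40804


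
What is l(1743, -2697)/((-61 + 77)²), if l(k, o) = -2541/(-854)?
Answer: 363/31232 ≈ 0.011623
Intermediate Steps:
l(k, o) = 363/122 (l(k, o) = -2541*(-1/854) = 363/122)
l(1743, -2697)/((-61 + 77)²) = 363/(122*((-61 + 77)²)) = 363/(122*(16²)) = (363/122)/256 = (363/122)*(1/256) = 363/31232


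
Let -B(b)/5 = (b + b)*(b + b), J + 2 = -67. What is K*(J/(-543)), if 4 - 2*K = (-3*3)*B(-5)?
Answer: -51704/181 ≈ -285.66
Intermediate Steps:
J = -69 (J = -2 - 67 = -69)
B(b) = -20*b**2 (B(b) = -5*(b + b)*(b + b) = -5*2*b*2*b = -20*b**2)
K = -2248 (K = 2 - (-3*3)*(-20*(-5)**2)/2 = 2 - (-9)*(-20*25)/2 = 2 - (-9)*(-500)/2 = 2 - 1/2*4500 = 2 - 2250 = -2248)
K*(J/(-543)) = -(-155112)/(-543) = -(-155112)*(-1)/543 = -2248*23/181 = -51704/181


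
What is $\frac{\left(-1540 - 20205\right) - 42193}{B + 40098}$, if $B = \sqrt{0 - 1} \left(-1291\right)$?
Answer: $- \frac{2563785924}{1609516285} - \frac{82543958 i}{1609516285} \approx -1.5929 - 0.051285 i$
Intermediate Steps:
$B = - 1291 i$ ($B = \sqrt{-1} \left(-1291\right) = i \left(-1291\right) = - 1291 i \approx - 1291.0 i$)
$\frac{\left(-1540 - 20205\right) - 42193}{B + 40098} = \frac{\left(-1540 - 20205\right) - 42193}{- 1291 i + 40098} = \frac{-21745 - 42193}{40098 - 1291 i} = - 63938 \frac{40098 + 1291 i}{1609516285} = - \frac{63938 \left(40098 + 1291 i\right)}{1609516285}$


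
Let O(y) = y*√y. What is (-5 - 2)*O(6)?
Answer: -42*√6 ≈ -102.88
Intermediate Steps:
O(y) = y^(3/2)
(-5 - 2)*O(6) = (-5 - 2)*6^(3/2) = -42*√6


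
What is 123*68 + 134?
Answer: 8498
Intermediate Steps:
123*68 + 134 = 8364 + 134 = 8498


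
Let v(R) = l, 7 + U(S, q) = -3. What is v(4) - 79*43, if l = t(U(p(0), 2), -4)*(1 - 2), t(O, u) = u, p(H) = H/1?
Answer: -3393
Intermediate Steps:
p(H) = H (p(H) = H*1 = H)
U(S, q) = -10 (U(S, q) = -7 - 3 = -10)
l = 4 (l = -4*(1 - 2) = -4*(-1) = 4)
v(R) = 4
v(4) - 79*43 = 4 - 79*43 = 4 - 3397 = -3393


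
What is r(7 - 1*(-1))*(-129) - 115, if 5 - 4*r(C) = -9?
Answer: -1133/2 ≈ -566.50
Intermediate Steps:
r(C) = 7/2 (r(C) = 5/4 - ¼*(-9) = 5/4 + 9/4 = 7/2)
r(7 - 1*(-1))*(-129) - 115 = (7/2)*(-129) - 115 = -903/2 - 115 = -1133/2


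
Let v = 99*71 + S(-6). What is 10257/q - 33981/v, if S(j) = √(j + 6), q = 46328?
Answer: -500725105/108546504 ≈ -4.6130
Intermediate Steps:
S(j) = √(6 + j)
v = 7029 (v = 99*71 + √(6 - 6) = 7029 + √0 = 7029 + 0 = 7029)
10257/q - 33981/v = 10257/46328 - 33981/7029 = 10257*(1/46328) - 33981*1/7029 = 10257/46328 - 11327/2343 = -500725105/108546504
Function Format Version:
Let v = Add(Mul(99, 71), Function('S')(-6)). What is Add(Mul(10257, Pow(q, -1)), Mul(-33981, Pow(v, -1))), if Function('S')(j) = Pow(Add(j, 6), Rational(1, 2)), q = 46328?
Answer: Rational(-500725105, 108546504) ≈ -4.6130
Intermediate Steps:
Function('S')(j) = Pow(Add(6, j), Rational(1, 2))
v = 7029 (v = Add(Mul(99, 71), Pow(Add(6, -6), Rational(1, 2))) = Add(7029, Pow(0, Rational(1, 2))) = Add(7029, 0) = 7029)
Add(Mul(10257, Pow(q, -1)), Mul(-33981, Pow(v, -1))) = Add(Mul(10257, Pow(46328, -1)), Mul(-33981, Pow(7029, -1))) = Add(Mul(10257, Rational(1, 46328)), Mul(-33981, Rational(1, 7029))) = Add(Rational(10257, 46328), Rational(-11327, 2343)) = Rational(-500725105, 108546504)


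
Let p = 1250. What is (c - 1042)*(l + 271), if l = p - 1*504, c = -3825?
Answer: -4949739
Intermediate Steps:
l = 746 (l = 1250 - 1*504 = 1250 - 504 = 746)
(c - 1042)*(l + 271) = (-3825 - 1042)*(746 + 271) = -4867*1017 = -4949739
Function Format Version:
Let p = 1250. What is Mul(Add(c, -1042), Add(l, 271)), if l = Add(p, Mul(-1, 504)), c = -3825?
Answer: -4949739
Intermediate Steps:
l = 746 (l = Add(1250, Mul(-1, 504)) = Add(1250, -504) = 746)
Mul(Add(c, -1042), Add(l, 271)) = Mul(Add(-3825, -1042), Add(746, 271)) = Mul(-4867, 1017) = -4949739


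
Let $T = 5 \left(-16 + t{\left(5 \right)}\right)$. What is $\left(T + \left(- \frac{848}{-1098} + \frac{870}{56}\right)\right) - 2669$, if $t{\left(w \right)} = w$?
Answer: $- \frac{41622641}{15372} \approx -2707.7$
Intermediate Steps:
$T = -55$ ($T = 5 \left(-16 + 5\right) = 5 \left(-11\right) = -55$)
$\left(T + \left(- \frac{848}{-1098} + \frac{870}{56}\right)\right) - 2669 = \left(-55 + \left(- \frac{848}{-1098} + \frac{870}{56}\right)\right) - 2669 = \left(-55 + \left(\left(-848\right) \left(- \frac{1}{1098}\right) + 870 \cdot \frac{1}{56}\right)\right) - 2669 = \left(-55 + \left(\frac{424}{549} + \frac{435}{28}\right)\right) - 2669 = \left(-55 + \frac{250687}{15372}\right) - 2669 = - \frac{594773}{15372} - 2669 = - \frac{41622641}{15372}$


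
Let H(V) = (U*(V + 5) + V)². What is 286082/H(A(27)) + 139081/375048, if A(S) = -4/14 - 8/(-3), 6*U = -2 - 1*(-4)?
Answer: 425864736814009/34888840200 ≈ 12206.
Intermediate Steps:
U = ⅓ (U = (-2 - 1*(-4))/6 = (-2 + 4)/6 = (⅙)*2 = ⅓ ≈ 0.33333)
A(S) = 50/21 (A(S) = -4*1/14 - 8*(-⅓) = -2/7 + 8/3 = 50/21)
H(V) = (5/3 + 4*V/3)² (H(V) = ((V + 5)/3 + V)² = ((5 + V)/3 + V)² = ((5/3 + V/3) + V)² = (5/3 + 4*V/3)²)
286082/H(A(27)) + 139081/375048 = 286082/(((5 + 4*(50/21))²/9)) + 139081/375048 = 286082/(((5 + 200/21)²/9)) + 139081*(1/375048) = 286082/(((305/21)²/9)) + 139081/375048 = 286082/(((⅑)*(93025/441))) + 139081/375048 = 286082/(93025/3969) + 139081/375048 = 286082*(3969/93025) + 139081/375048 = 1135459458/93025 + 139081/375048 = 425864736814009/34888840200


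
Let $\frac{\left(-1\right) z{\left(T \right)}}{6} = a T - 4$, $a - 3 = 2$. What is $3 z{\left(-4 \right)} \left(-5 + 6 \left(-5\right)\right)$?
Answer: $-15120$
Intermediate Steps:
$a = 5$ ($a = 3 + 2 = 5$)
$z{\left(T \right)} = 24 - 30 T$ ($z{\left(T \right)} = - 6 \left(5 T - 4\right) = - 6 \left(-4 + 5 T\right) = 24 - 30 T$)
$3 z{\left(-4 \right)} \left(-5 + 6 \left(-5\right)\right) = 3 \left(24 - -120\right) \left(-5 + 6 \left(-5\right)\right) = 3 \left(24 + 120\right) \left(-5 - 30\right) = 3 \cdot 144 \left(-35\right) = 432 \left(-35\right) = -15120$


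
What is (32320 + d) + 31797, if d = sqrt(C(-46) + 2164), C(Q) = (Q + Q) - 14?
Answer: 64117 + 7*sqrt(42) ≈ 64162.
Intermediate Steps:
C(Q) = -14 + 2*Q (C(Q) = 2*Q - 14 = -14 + 2*Q)
d = 7*sqrt(42) (d = sqrt((-14 + 2*(-46)) + 2164) = sqrt((-14 - 92) + 2164) = sqrt(-106 + 2164) = sqrt(2058) = 7*sqrt(42) ≈ 45.365)
(32320 + d) + 31797 = (32320 + 7*sqrt(42)) + 31797 = 64117 + 7*sqrt(42)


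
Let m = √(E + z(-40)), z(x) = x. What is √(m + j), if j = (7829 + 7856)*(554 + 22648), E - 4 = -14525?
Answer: √(363923370 + I*√14561) ≈ 19077.0 + 0.e-3*I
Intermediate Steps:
E = -14521 (E = 4 - 14525 = -14521)
j = 363923370 (j = 15685*23202 = 363923370)
m = I*√14561 (m = √(-14521 - 40) = √(-14561) = I*√14561 ≈ 120.67*I)
√(m + j) = √(I*√14561 + 363923370) = √(363923370 + I*√14561)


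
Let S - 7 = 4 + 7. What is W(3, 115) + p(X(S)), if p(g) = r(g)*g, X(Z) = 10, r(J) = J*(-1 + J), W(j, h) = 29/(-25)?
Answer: 22471/25 ≈ 898.84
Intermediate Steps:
W(j, h) = -29/25 (W(j, h) = 29*(-1/25) = -29/25)
S = 18 (S = 7 + (4 + 7) = 7 + 11 = 18)
p(g) = g**2*(-1 + g) (p(g) = (g*(-1 + g))*g = g**2*(-1 + g))
W(3, 115) + p(X(S)) = -29/25 + 10**2*(-1 + 10) = -29/25 + 100*9 = -29/25 + 900 = 22471/25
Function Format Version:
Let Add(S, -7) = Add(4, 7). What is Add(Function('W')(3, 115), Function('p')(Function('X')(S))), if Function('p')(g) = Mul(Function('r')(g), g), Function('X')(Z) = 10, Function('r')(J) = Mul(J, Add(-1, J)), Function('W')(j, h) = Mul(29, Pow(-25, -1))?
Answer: Rational(22471, 25) ≈ 898.84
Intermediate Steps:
Function('W')(j, h) = Rational(-29, 25) (Function('W')(j, h) = Mul(29, Rational(-1, 25)) = Rational(-29, 25))
S = 18 (S = Add(7, Add(4, 7)) = Add(7, 11) = 18)
Function('p')(g) = Mul(Pow(g, 2), Add(-1, g)) (Function('p')(g) = Mul(Mul(g, Add(-1, g)), g) = Mul(Pow(g, 2), Add(-1, g)))
Add(Function('W')(3, 115), Function('p')(Function('X')(S))) = Add(Rational(-29, 25), Mul(Pow(10, 2), Add(-1, 10))) = Add(Rational(-29, 25), Mul(100, 9)) = Add(Rational(-29, 25), 900) = Rational(22471, 25)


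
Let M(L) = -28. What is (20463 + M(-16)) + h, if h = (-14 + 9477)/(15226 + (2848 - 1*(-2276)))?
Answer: 415861713/20350 ≈ 20435.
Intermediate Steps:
h = 9463/20350 (h = 9463/(15226 + (2848 + 2276)) = 9463/(15226 + 5124) = 9463/20350 ≈ 0.46501)
(20463 + M(-16)) + h = (20463 - 28) + 9463/20350 = 20435 + 9463/20350 = 415861713/20350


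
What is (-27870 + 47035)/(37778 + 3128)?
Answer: 19165/40906 ≈ 0.46851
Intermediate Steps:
(-27870 + 47035)/(37778 + 3128) = 19165/40906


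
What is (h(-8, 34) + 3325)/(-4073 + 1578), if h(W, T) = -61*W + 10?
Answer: -3823/2495 ≈ -1.5323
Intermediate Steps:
h(W, T) = 10 - 61*W
(h(-8, 34) + 3325)/(-4073 + 1578) = ((10 - 61*(-8)) + 3325)/(-4073 + 1578) = ((10 + 488) + 3325)/(-2495) = (498 + 3325)*(-1/2495) = 3823*(-1/2495) = -3823/2495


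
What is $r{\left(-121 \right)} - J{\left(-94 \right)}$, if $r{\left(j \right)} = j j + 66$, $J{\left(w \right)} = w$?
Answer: $14801$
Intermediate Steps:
$r{\left(j \right)} = 66 + j^{2}$ ($r{\left(j \right)} = j^{2} + 66 = 66 + j^{2}$)
$r{\left(-121 \right)} - J{\left(-94 \right)} = \left(66 + \left(-121\right)^{2}\right) - -94 = \left(66 + 14641\right) + 94 = 14707 + 94 = 14801$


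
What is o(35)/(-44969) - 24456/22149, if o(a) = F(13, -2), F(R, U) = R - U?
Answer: -366698033/332006127 ≈ -1.1045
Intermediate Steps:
o(a) = 15 (o(a) = 13 - 1*(-2) = 13 + 2 = 15)
o(35)/(-44969) - 24456/22149 = 15/(-44969) - 24456/22149 = 15*(-1/44969) - 24456*1/22149 = -15/44969 - 8152/7383 = -366698033/332006127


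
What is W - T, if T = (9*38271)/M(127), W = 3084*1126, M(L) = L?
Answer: 440673729/127 ≈ 3.4699e+6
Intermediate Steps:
W = 3472584
T = 344439/127 (T = (9*38271)/127 = 344439*(1/127) = 344439/127 ≈ 2712.1)
W - T = 3472584 - 1*344439/127 = 3472584 - 344439/127 = 440673729/127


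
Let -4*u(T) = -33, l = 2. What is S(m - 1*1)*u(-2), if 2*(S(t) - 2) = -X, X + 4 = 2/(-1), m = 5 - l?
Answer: 165/4 ≈ 41.250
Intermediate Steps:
u(T) = 33/4 (u(T) = -1/4*(-33) = 33/4)
m = 3 (m = 5 - 1*2 = 5 - 2 = 3)
X = -6 (X = -4 + 2/(-1) = -4 + 2*(-1) = -4 - 2 = -6)
S(t) = 5 (S(t) = 2 + (-1*(-6))/2 = 2 + (1/2)*6 = 2 + 3 = 5)
S(m - 1*1)*u(-2) = 5*(33/4) = 165/4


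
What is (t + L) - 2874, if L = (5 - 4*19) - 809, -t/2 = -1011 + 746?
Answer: -3224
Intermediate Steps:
t = 530 (t = -2*(-1011 + 746) = -2*(-265) = 530)
L = -880 (L = (5 - 76) - 809 = -71 - 809 = -880)
(t + L) - 2874 = (530 - 880) - 2874 = -350 - 2874 = -3224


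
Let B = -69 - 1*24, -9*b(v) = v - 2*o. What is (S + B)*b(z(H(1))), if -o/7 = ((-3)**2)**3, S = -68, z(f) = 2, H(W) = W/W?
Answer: 1643488/9 ≈ 1.8261e+5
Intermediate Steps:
H(W) = 1
o = -5103 (o = -7*((-3)**2)**3 = -7*9**3 = -7*729 = -5103)
b(v) = -1134 - v/9 (b(v) = -(v - 2*(-5103))/9 = -(v + 10206)/9 = -(10206 + v)/9 = -1134 - v/9)
B = -93 (B = -69 - 24 = -93)
(S + B)*b(z(H(1))) = (-68 - 93)*(-1134 - 1/9*2) = -161*(-1134 - 2/9) = -161*(-10208/9) = 1643488/9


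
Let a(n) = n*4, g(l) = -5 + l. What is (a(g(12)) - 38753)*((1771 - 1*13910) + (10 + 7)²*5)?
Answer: 414125150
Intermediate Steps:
a(n) = 4*n
(a(g(12)) - 38753)*((1771 - 1*13910) + (10 + 7)²*5) = (4*(-5 + 12) - 38753)*((1771 - 1*13910) + (10 + 7)²*5) = (4*7 - 38753)*((1771 - 13910) + 17²*5) = (28 - 38753)*(-12139 + 289*5) = -38725*(-12139 + 1445) = -38725*(-10694) = 414125150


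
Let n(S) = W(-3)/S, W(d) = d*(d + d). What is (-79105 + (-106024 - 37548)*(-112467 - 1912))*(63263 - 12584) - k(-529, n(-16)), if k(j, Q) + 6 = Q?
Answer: 6657818893054113/8 ≈ 8.3223e+14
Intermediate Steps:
W(d) = 2*d² (W(d) = d*(2*d) = 2*d²)
n(S) = 18/S (n(S) = (2*(-3)²)/S = (2*9)/S = 18/S)
k(j, Q) = -6 + Q
(-79105 + (-106024 - 37548)*(-112467 - 1912))*(63263 - 12584) - k(-529, n(-16)) = (-79105 + (-106024 - 37548)*(-112467 - 1912))*(63263 - 12584) - (-6 + 18/(-16)) = (-79105 - 143572*(-114379))*50679 - (-6 + 18*(-1/16)) = (-79105 + 16421621788)*50679 - (-6 - 9/8) = 16421542683*50679 - 1*(-57/8) = 832227361631757 + 57/8 = 6657818893054113/8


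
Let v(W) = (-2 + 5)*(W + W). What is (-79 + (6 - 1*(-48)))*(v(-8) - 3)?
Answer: 1275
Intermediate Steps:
v(W) = 6*W (v(W) = 3*(2*W) = 6*W)
(-79 + (6 - 1*(-48)))*(v(-8) - 3) = (-79 + (6 - 1*(-48)))*(6*(-8) - 3) = (-79 + (6 + 48))*(-48 - 3) = (-79 + 54)*(-51) = -25*(-51) = 1275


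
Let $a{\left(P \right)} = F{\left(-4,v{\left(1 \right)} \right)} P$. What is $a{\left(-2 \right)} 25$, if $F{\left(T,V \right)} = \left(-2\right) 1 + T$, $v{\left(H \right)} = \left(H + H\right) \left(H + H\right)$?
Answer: $300$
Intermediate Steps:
$v{\left(H \right)} = 4 H^{2}$ ($v{\left(H \right)} = 2 H 2 H = 4 H^{2}$)
$F{\left(T,V \right)} = -2 + T$
$a{\left(P \right)} = - 6 P$ ($a{\left(P \right)} = \left(-2 - 4\right) P = - 6 P$)
$a{\left(-2 \right)} 25 = \left(-6\right) \left(-2\right) 25 = 12 \cdot 25 = 300$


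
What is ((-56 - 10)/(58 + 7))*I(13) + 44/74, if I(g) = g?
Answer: -2332/185 ≈ -12.605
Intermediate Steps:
((-56 - 10)/(58 + 7))*I(13) + 44/74 = ((-56 - 10)/(58 + 7))*13 + 44/74 = -66/65*13 + 44*(1/74) = -66*1/65*13 + 22/37 = -66/65*13 + 22/37 = -66/5 + 22/37 = -2332/185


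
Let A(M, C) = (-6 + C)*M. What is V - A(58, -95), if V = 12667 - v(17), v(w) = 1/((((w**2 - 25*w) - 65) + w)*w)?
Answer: 57946201/3128 ≈ 18525.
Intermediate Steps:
v(w) = 1/(w*(-65 + w**2 - 24*w)) (v(w) = 1/(((-65 + w**2 - 25*w) + w)*w) = 1/((-65 + w**2 - 24*w)*w) = 1/(w*(-65 + w**2 - 24*w)))
A(M, C) = M*(-6 + C)
V = 39622377/3128 (V = 12667 - 1/(17*(-65 + 17**2 - 24*17)) = 12667 - 1/(17*(-65 + 289 - 408)) = 12667 - 1/(17*(-184)) = 12667 - (-1)/(17*184) = 12667 - 1*(-1/3128) = 12667 + 1/3128 = 39622377/3128 ≈ 12667.)
V - A(58, -95) = 39622377/3128 - 58*(-6 - 95) = 39622377/3128 - 58*(-101) = 39622377/3128 - 1*(-5858) = 39622377/3128 + 5858 = 57946201/3128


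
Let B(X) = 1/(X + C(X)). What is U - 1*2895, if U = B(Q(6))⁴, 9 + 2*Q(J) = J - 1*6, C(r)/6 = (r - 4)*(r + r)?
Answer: -1976533142332079/682740290961 ≈ -2895.0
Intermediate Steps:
C(r) = 12*r*(-4 + r) (C(r) = 6*((r - 4)*(r + r)) = 6*((-4 + r)*(2*r)) = 6*(2*r*(-4 + r)) = 12*r*(-4 + r))
Q(J) = -15/2 + J/2 (Q(J) = -9/2 + (J - 1*6)/2 = -9/2 + (J - 6)/2 = -9/2 + (-6 + J)/2 = -9/2 + (-3 + J/2) = -15/2 + J/2)
B(X) = 1/(X + 12*X*(-4 + X))
U = 16/682740290961 (U = (1/((-15/2 + (½)*6)*(-47 + 12*(-15/2 + (½)*6))))⁴ = (1/((-15/2 + 3)*(-47 + 12*(-15/2 + 3))))⁴ = (1/((-9/2)*(-47 + 12*(-9/2))))⁴ = (-2/(9*(-47 - 54)))⁴ = (-2/9/(-101))⁴ = (-2/9*(-1/101))⁴ = (2/909)⁴ = 16/682740290961 ≈ 2.3435e-11)
U - 1*2895 = 16/682740290961 - 1*2895 = 16/682740290961 - 2895 = -1976533142332079/682740290961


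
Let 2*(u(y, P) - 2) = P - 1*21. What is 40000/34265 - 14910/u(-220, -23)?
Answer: 10233823/13706 ≈ 746.67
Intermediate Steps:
u(y, P) = -17/2 + P/2 (u(y, P) = 2 + (P - 1*21)/2 = 2 + (P - 21)/2 = 2 + (-21 + P)/2 = 2 + (-21/2 + P/2) = -17/2 + P/2)
40000/34265 - 14910/u(-220, -23) = 40000/34265 - 14910/(-17/2 + (½)*(-23)) = 40000*(1/34265) - 14910/(-17/2 - 23/2) = 8000/6853 - 14910/(-20) = 8000/6853 - 14910*(-1/20) = 8000/6853 + 1491/2 = 10233823/13706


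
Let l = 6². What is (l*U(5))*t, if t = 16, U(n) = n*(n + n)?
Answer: 28800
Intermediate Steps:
l = 36
U(n) = 2*n² (U(n) = n*(2*n) = 2*n²)
(l*U(5))*t = (36*(2*5²))*16 = (36*(2*25))*16 = (36*50)*16 = 1800*16 = 28800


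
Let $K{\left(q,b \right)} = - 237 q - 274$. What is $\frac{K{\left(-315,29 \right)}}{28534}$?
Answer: $\frac{74381}{28534} \approx 2.6068$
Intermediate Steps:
$K{\left(q,b \right)} = -274 - 237 q$
$\frac{K{\left(-315,29 \right)}}{28534} = \frac{-274 - -74655}{28534} = \left(-274 + 74655\right) \frac{1}{28534} = 74381 \cdot \frac{1}{28534} = \frac{74381}{28534}$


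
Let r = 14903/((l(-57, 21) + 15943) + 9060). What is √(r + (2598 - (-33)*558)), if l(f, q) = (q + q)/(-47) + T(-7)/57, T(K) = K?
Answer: 9*√1163828670149206570/66980314 ≈ 144.96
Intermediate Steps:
l(f, q) = -7/57 - 2*q/47 (l(f, q) = (q + q)/(-47) - 7/57 = (2*q)*(-1/47) - 7*1/57 = -2*q/47 - 7/57 = -7/57 - 2*q/47)
r = 39925137/66980314 (r = 14903/(((-7/57 - 2/47*21) + 15943) + 9060) = 14903/(((-7/57 - 42/47) + 15943) + 9060) = 14903/((-2723/2679 + 15943) + 9060) = 14903/(42708574/2679 + 9060) = 14903/(66980314/2679) = 14903*(2679/66980314) = 39925137/66980314 ≈ 0.59607)
√(r + (2598 - (-33)*558)) = √(39925137/66980314 + (2598 - (-33)*558)) = √(39925137/66980314 + (2598 - 1*(-18414))) = √(39925137/66980314 + (2598 + 18414)) = √(39925137/66980314 + 21012) = √(1407430282905/66980314) = 9*√1163828670149206570/66980314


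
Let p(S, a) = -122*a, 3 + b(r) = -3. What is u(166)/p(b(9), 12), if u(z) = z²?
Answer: -6889/366 ≈ -18.822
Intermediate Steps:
b(r) = -6 (b(r) = -3 - 3 = -6)
u(166)/p(b(9), 12) = 166²/((-122*12)) = 27556/(-1464) = 27556*(-1/1464) = -6889/366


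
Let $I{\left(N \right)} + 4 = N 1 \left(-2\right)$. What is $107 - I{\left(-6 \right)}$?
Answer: $99$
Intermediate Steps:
$I{\left(N \right)} = -4 - 2 N$ ($I{\left(N \right)} = -4 + N 1 \left(-2\right) = -4 + N \left(-2\right) = -4 - 2 N$)
$107 - I{\left(-6 \right)} = 107 - \left(-4 - -12\right) = 107 - \left(-4 + 12\right) = 107 - 8 = 99$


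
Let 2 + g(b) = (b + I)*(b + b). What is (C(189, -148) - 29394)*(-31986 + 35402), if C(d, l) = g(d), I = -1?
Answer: 142337888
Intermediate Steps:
g(b) = -2 + 2*b*(-1 + b) (g(b) = -2 + (b - 1)*(b + b) = -2 + (-1 + b)*(2*b) = -2 + 2*b*(-1 + b))
C(d, l) = -2 - 2*d + 2*d²
(C(189, -148) - 29394)*(-31986 + 35402) = ((-2 - 2*189 + 2*189²) - 29394)*(-31986 + 35402) = ((-2 - 378 + 2*35721) - 29394)*3416 = ((-2 - 378 + 71442) - 29394)*3416 = (71062 - 29394)*3416 = 41668*3416 = 142337888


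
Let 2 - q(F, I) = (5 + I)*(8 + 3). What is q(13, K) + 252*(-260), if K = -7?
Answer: -65496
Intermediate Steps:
q(F, I) = -53 - 11*I (q(F, I) = 2 - (5 + I)*(8 + 3) = 2 - (5 + I)*11 = 2 - (55 + 11*I) = 2 + (-55 - 11*I) = -53 - 11*I)
q(13, K) + 252*(-260) = (-53 - 11*(-7)) + 252*(-260) = (-53 + 77) - 65520 = 24 - 65520 = -65496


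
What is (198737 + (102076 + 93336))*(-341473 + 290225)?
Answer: -20199347952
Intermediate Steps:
(198737 + (102076 + 93336))*(-341473 + 290225) = (198737 + 195412)*(-51248) = 394149*(-51248) = -20199347952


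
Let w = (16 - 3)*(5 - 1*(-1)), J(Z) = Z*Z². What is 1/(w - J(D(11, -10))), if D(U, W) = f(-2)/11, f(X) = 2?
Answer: 1331/103810 ≈ 0.012821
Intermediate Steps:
D(U, W) = 2/11
J(Z) = Z³
w = 78 (w = 13*(5 + 1) = 13*6 = 78)
1/(w - J(D(11, -10))) = 1/(78 - (2/11)³) = 1/(78 - 1*8/1331) = 1/(78 - 8/1331) = 1/(103810/1331) = 1331/103810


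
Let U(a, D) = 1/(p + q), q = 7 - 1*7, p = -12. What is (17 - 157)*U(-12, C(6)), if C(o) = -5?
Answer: 35/3 ≈ 11.667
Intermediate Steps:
q = 0 (q = 7 - 7 = 0)
U(a, D) = -1/12 (U(a, D) = 1/(-12 + 0) = 1/(-12) = -1/12)
(17 - 157)*U(-12, C(6)) = (17 - 157)*(-1/12) = -140*(-1/12) = 35/3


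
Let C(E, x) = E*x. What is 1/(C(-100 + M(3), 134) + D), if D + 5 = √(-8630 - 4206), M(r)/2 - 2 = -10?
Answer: -15549/241784237 - 2*I*√3209/241784237 ≈ -6.4309e-5 - 4.6858e-7*I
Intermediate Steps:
M(r) = -16 (M(r) = 4 + 2*(-10) = 4 - 20 = -16)
D = -5 + 2*I*√3209 (D = -5 + √(-8630 - 4206) = -5 + √(-12836) = -5 + 2*I*√3209 ≈ -5.0 + 113.3*I)
1/(C(-100 + M(3), 134) + D) = 1/((-100 - 16)*134 + (-5 + 2*I*√3209)) = 1/(-116*134 + (-5 + 2*I*√3209)) = 1/(-15544 + (-5 + 2*I*√3209)) = 1/(-15549 + 2*I*√3209)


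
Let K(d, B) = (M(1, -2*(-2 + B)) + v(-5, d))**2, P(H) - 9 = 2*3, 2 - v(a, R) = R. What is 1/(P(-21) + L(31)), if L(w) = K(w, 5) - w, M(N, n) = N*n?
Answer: 1/1209 ≈ 0.00082713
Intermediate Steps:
v(a, R) = 2 - R
P(H) = 15 (P(H) = 9 + 2*3 = 9 + 6 = 15)
K(d, B) = (6 - d - 2*B)**2 (K(d, B) = (1*(-2*(-2 + B)) + (2 - d))**2 = (1*(4 - 2*B) + (2 - d))**2 = ((4 - 2*B) + (2 - d))**2 = (6 - d - 2*B)**2)
L(w) = (4 + w)**2 - w (L(w) = (-6 + w + 2*5)**2 - w = (-6 + w + 10)**2 - w = (4 + w)**2 - w)
1/(P(-21) + L(31)) = 1/(15 + ((4 + 31)**2 - 1*31)) = 1/(15 + (35**2 - 31)) = 1/(15 + (1225 - 31)) = 1/(15 + 1194) = 1/1209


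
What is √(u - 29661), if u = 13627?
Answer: I*√16034 ≈ 126.63*I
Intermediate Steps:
√(u - 29661) = √(13627 - 29661) = √(-16034) = I*√16034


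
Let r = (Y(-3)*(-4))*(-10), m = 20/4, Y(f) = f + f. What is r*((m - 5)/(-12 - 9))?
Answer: 0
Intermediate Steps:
Y(f) = 2*f
m = 5 (m = 20*(1/4) = 5)
r = -240 (r = ((2*(-3))*(-4))*(-10) = -6*(-4)*(-10) = 24*(-10) = -240)
r*((m - 5)/(-12 - 9)) = -240*(5 - 5)/(-12 - 9) = -0/(-21) = -0*(-1)/21 = -240*0 = 0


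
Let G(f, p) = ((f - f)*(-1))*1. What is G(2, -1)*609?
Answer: 0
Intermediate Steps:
G(f, p) = 0 (G(f, p) = (0*(-1))*1 = 0*1 = 0)
G(2, -1)*609 = 0*609 = 0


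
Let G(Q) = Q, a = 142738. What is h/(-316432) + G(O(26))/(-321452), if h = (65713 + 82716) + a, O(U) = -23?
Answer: -23397234137/25429424816 ≈ -0.92008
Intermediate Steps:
h = 291167 (h = (65713 + 82716) + 142738 = 148429 + 142738 = 291167)
h/(-316432) + G(O(26))/(-321452) = 291167/(-316432) - 23/(-321452) = 291167*(-1/316432) - 23*(-1/321452) = -291167/316432 + 23/321452 = -23397234137/25429424816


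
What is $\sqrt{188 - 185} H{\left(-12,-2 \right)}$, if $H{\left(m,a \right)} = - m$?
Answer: $12 \sqrt{3} \approx 20.785$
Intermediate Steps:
$\sqrt{188 - 185} H{\left(-12,-2 \right)} = \sqrt{188 - 185} \left(\left(-1\right) \left(-12\right)\right) = \sqrt{3} \cdot 12 = 12 \sqrt{3}$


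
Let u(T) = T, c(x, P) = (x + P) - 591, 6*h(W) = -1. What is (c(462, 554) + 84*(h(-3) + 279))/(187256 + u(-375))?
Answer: 23847/186881 ≈ 0.12761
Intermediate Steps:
h(W) = -⅙ (h(W) = (⅙)*(-1) = -⅙)
c(x, P) = -591 + P + x (c(x, P) = (P + x) - 591 = -591 + P + x)
(c(462, 554) + 84*(h(-3) + 279))/(187256 + u(-375)) = ((-591 + 554 + 462) + 84*(-⅙ + 279))/(187256 - 375) = (425 + 84*(1673/6))/186881 = (425 + 23422)*(1/186881) = 23847*(1/186881) = 23847/186881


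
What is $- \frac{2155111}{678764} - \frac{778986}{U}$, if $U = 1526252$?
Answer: $- \frac{73422887063}{19922402164} \approx -3.6854$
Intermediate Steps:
$- \frac{2155111}{678764} - \frac{778986}{U} = - \frac{2155111}{678764} - \frac{778986}{1526252} = \left(-2155111\right) \frac{1}{678764} - \frac{29961}{58702} = - \frac{2155111}{678764} - \frac{29961}{58702} = - \frac{73422887063}{19922402164}$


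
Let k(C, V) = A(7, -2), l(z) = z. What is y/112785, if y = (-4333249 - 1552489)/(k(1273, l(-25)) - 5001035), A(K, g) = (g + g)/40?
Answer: 11771476/1128083487507 ≈ 1.0435e-5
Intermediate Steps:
A(K, g) = g/20 (A(K, g) = (2*g)*(1/40) = g/20)
k(C, V) = -⅒ (k(C, V) = (1/20)*(-2) = -⅒)
y = 58857380/50010351 (y = (-4333249 - 1552489)/(-⅒ - 5001035) = -5885738/(-50010351/10) = -5885738*(-10/50010351) = 58857380/50010351 ≈ 1.1769)
y/112785 = (58857380/50010351)/112785 = (58857380/50010351)*(1/112785) = 11771476/1128083487507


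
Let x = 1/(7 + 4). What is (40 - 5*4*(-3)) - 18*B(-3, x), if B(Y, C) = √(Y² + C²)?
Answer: 100 - 18*√1090/11 ≈ 45.975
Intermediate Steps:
x = 1/11 ≈ 0.090909
B(Y, C) = √(C² + Y²)
(40 - 5*4*(-3)) - 18*B(-3, x) = (40 - 5*4*(-3)) - 18*√((1/11)² + (-3)²) = (40 - 20*(-3)) - 18*√(1/121 + 9) = (40 + 60) - 18*√1090/11 = 100 - 18*√1090/11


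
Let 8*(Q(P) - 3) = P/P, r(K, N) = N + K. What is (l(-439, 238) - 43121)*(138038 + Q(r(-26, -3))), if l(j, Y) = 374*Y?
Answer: 50678762139/8 ≈ 6.3348e+9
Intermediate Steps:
r(K, N) = K + N
Q(P) = 25/8 (Q(P) = 3 + (P/P)/8 = 3 + (⅛)*1 = 3 + ⅛ = 25/8)
(l(-439, 238) - 43121)*(138038 + Q(r(-26, -3))) = (374*238 - 43121)*(138038 + 25/8) = (89012 - 43121)*(1104329/8) = 45891*(1104329/8) = 50678762139/8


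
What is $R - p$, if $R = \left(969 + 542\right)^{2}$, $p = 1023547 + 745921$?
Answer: $513653$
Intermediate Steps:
$p = 1769468$
$R = 2283121$ ($R = 1511^{2} = 2283121$)
$R - p = 2283121 - 1769468 = 513653$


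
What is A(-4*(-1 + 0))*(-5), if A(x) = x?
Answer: -20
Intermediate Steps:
A(-4*(-1 + 0))*(-5) = -4*(-1 + 0)*(-5) = -4*(-1)*(-5) = 4*(-5) = -20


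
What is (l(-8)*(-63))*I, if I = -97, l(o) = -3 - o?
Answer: 30555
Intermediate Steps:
(l(-8)*(-63))*I = ((-3 - 1*(-8))*(-63))*(-97) = ((-3 + 8)*(-63))*(-97) = (5*(-63))*(-97) = -315*(-97) = 30555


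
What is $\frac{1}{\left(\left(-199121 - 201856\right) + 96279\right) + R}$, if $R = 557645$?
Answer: $\frac{1}{252947} \approx 3.9534 \cdot 10^{-6}$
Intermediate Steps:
$\frac{1}{\left(\left(-199121 - 201856\right) + 96279\right) + R} = \frac{1}{\left(\left(-199121 - 201856\right) + 96279\right) + 557645} = \frac{1}{\left(-400977 + 96279\right) + 557645} = \frac{1}{-304698 + 557645} = \frac{1}{252947}$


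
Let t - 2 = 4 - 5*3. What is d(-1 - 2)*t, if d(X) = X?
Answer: 27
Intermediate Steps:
t = -9 (t = 2 + (4 - 5*3) = 2 + (4 - 15) = 2 - 11 = -9)
d(-1 - 2)*t = (-1 - 2)*(-9) = -3*(-9) = 27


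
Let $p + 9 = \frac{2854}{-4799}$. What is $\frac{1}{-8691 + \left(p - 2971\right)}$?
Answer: $- \frac{4799}{56011983} \approx -8.5678 \cdot 10^{-5}$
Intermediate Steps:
$p = - \frac{46045}{4799}$ ($p = -9 + \frac{2854}{-4799} = -9 + 2854 \left(- \frac{1}{4799}\right) = -9 - \frac{2854}{4799} = - \frac{46045}{4799} \approx -9.5947$)
$\frac{1}{-8691 + \left(p - 2971\right)} = \frac{1}{-8691 - \frac{14303874}{4799}} = \frac{1}{- \frac{56011983}{4799}} = - \frac{4799}{56011983}$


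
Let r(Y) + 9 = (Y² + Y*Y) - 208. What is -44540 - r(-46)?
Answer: -48555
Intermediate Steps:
r(Y) = -217 + 2*Y² (r(Y) = -9 + ((Y² + Y*Y) - 208) = -9 + ((Y² + Y²) - 208) = -9 + (2*Y² - 208) = -9 + (-208 + 2*Y²) = -217 + 2*Y²)
-44540 - r(-46) = -44540 - (-217 + 2*(-46)²) = -44540 - (-217 + 2*2116) = -44540 - (-217 + 4232) = -44540 - 1*4015 = -44540 - 4015 = -48555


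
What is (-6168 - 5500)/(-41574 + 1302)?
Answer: 2917/10068 ≈ 0.28973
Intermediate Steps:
(-6168 - 5500)/(-41574 + 1302) = -11668/(-40272) = -11668*(-1/40272) = 2917/10068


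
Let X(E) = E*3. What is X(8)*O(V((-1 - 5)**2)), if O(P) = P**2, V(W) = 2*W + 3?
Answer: 135000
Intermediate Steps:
X(E) = 3*E
V(W) = 3 + 2*W
X(8)*O(V((-1 - 5)**2)) = (3*8)*(3 + 2*(-1 - 5)**2)**2 = 24*(3 + 2*(-6)**2)**2 = 24*(3 + 2*36)**2 = 24*(3 + 72)**2 = 24*75**2 = 24*5625 = 135000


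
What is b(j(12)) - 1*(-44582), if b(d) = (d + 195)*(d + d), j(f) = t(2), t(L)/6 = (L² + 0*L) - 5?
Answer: 42314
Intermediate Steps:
t(L) = -30 + 6*L² (t(L) = 6*((L² + 0*L) - 5) = 6*((L² + 0) - 5) = 6*(L² - 5) = 6*(-5 + L²) = -30 + 6*L²)
j(f) = -6 (j(f) = -30 + 6*2² = -30 + 6*4 = -30 + 24 = -6)
b(d) = 2*d*(195 + d) (b(d) = (195 + d)*(2*d) = 2*d*(195 + d))
b(j(12)) - 1*(-44582) = 2*(-6)*(195 - 6) - 1*(-44582) = 2*(-6)*189 + 44582 = -2268 + 44582 = 42314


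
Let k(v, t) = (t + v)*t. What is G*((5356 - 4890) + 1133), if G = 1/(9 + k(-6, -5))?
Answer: 1599/64 ≈ 24.984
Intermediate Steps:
k(v, t) = t*(t + v)
G = 1/64 (G = 1/(9 - 5*(-5 - 6)) = 1/(9 - 5*(-11)) = 1/(9 + 55) = 1/64 ≈ 0.015625)
G*((5356 - 4890) + 1133) = ((5356 - 4890) + 1133)/64 = (466 + 1133)/64 = (1/64)*1599 = 1599/64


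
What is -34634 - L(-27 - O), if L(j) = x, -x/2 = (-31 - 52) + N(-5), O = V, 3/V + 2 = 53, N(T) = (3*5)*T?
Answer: -34950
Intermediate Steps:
N(T) = 15*T
V = 1/17 (V = 3/(-2 + 53) = 3/51 = 3*(1/51) = 1/17 ≈ 0.058824)
O = 1/17 ≈ 0.058824
x = 316 (x = -2*((-31 - 52) + 15*(-5)) = -2*(-83 - 75) = -2*(-158) = 316)
L(j) = 316
-34634 - L(-27 - O) = -34634 - 1*316 = -34634 - 316 = -34950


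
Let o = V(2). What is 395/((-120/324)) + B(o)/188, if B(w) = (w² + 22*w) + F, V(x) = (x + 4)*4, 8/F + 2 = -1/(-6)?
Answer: -1096713/1034 ≈ -1060.7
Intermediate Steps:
F = -48/11 (F = 8/(-2 - 1/(-6)) = 8/(-2 - 1*(-⅙)) = 8/(-2 + ⅙) = 8/(-11/6) = 8*(-6/11) = -48/11 ≈ -4.3636)
V(x) = 16 + 4*x (V(x) = (4 + x)*4 = 16 + 4*x)
o = 24 (o = 16 + 4*2 = 16 + 8 = 24)
B(w) = -48/11 + w² + 22*w (B(w) = (w² + 22*w) - 48/11 = -48/11 + w² + 22*w)
395/((-120/324)) + B(o)/188 = 395/((-120/324)) + (-48/11 + 24² + 22*24)/188 = 395/((-120*1/324)) + (-48/11 + 576 + 528)*(1/188) = 395/(-10/27) + (12096/11)*(1/188) = 395*(-27/10) + 3024/517 = -2133/2 + 3024/517 = -1096713/1034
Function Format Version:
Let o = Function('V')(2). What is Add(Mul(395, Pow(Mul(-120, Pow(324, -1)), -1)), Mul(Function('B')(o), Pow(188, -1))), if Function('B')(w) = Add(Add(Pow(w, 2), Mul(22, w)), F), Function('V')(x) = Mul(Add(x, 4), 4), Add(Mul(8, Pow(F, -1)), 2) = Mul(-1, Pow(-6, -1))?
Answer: Rational(-1096713, 1034) ≈ -1060.7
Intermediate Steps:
F = Rational(-48, 11) (F = Mul(8, Pow(Add(-2, Mul(-1, Pow(-6, -1))), -1)) = Mul(8, Pow(Add(-2, Mul(-1, Rational(-1, 6))), -1)) = Mul(8, Pow(Add(-2, Rational(1, 6)), -1)) = Mul(8, Pow(Rational(-11, 6), -1)) = Mul(8, Rational(-6, 11)) = Rational(-48, 11) ≈ -4.3636)
Function('V')(x) = Add(16, Mul(4, x)) (Function('V')(x) = Mul(Add(4, x), 4) = Add(16, Mul(4, x)))
o = 24 (o = Add(16, Mul(4, 2)) = Add(16, 8) = 24)
Function('B')(w) = Add(Rational(-48, 11), Pow(w, 2), Mul(22, w)) (Function('B')(w) = Add(Add(Pow(w, 2), Mul(22, w)), Rational(-48, 11)) = Add(Rational(-48, 11), Pow(w, 2), Mul(22, w)))
Add(Mul(395, Pow(Mul(-120, Pow(324, -1)), -1)), Mul(Function('B')(o), Pow(188, -1))) = Add(Mul(395, Pow(Mul(-120, Pow(324, -1)), -1)), Mul(Add(Rational(-48, 11), Pow(24, 2), Mul(22, 24)), Pow(188, -1))) = Add(Mul(395, Pow(Mul(-120, Rational(1, 324)), -1)), Mul(Add(Rational(-48, 11), 576, 528), Rational(1, 188))) = Add(Mul(395, Pow(Rational(-10, 27), -1)), Mul(Rational(12096, 11), Rational(1, 188))) = Add(Mul(395, Rational(-27, 10)), Rational(3024, 517)) = Add(Rational(-2133, 2), Rational(3024, 517)) = Rational(-1096713, 1034)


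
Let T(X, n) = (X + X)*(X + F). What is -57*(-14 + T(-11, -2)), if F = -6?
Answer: -20520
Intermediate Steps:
T(X, n) = 2*X*(-6 + X) (T(X, n) = (X + X)*(X - 6) = (2*X)*(-6 + X) = 2*X*(-6 + X))
-57*(-14 + T(-11, -2)) = -57*(-14 + 2*(-11)*(-6 - 11)) = -57*(-14 + 2*(-11)*(-17)) = -57*(-14 + 374) = -57*360 = -20520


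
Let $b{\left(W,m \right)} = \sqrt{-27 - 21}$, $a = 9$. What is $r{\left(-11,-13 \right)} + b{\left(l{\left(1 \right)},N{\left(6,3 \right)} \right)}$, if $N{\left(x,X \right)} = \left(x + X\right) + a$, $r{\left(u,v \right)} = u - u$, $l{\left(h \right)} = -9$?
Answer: $4 i \sqrt{3} \approx 6.9282 i$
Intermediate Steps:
$r{\left(u,v \right)} = 0$
$N{\left(x,X \right)} = 9 + X + x$ ($N{\left(x,X \right)} = \left(x + X\right) + 9 = \left(X + x\right) + 9 = 9 + X + x$)
$b{\left(W,m \right)} = 4 i \sqrt{3}$ ($b{\left(W,m \right)} = \sqrt{-48} = 4 i \sqrt{3}$)
$r{\left(-11,-13 \right)} + b{\left(l{\left(1 \right)},N{\left(6,3 \right)} \right)} = 0 + 4 i \sqrt{3} = 4 i \sqrt{3}$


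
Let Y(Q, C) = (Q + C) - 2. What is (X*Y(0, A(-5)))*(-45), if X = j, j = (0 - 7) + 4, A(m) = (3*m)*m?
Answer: 9855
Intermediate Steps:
A(m) = 3*m²
j = -3 (j = -7 + 4 = -3)
X = -3
Y(Q, C) = -2 + C + Q (Y(Q, C) = (C + Q) - 2 = -2 + C + Q)
(X*Y(0, A(-5)))*(-45) = -3*(-2 + 3*(-5)² + 0)*(-45) = -3*(-2 + 3*25 + 0)*(-45) = -3*(-2 + 75 + 0)*(-45) = -3*73*(-45) = -219*(-45) = 9855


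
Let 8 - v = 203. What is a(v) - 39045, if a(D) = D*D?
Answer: -1020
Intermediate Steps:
v = -195 (v = 8 - 1*203 = 8 - 203 = -195)
a(D) = D²
a(v) - 39045 = (-195)² - 39045 = 38025 - 39045 = -1020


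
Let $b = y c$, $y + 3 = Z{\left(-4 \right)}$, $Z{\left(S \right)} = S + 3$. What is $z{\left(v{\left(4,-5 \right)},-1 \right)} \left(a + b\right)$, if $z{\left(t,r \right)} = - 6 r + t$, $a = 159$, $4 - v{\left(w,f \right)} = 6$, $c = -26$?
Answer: $1052$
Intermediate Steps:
$v{\left(w,f \right)} = -2$ ($v{\left(w,f \right)} = 4 - 6 = -2$)
$Z{\left(S \right)} = 3 + S$
$z{\left(t,r \right)} = t - 6 r$
$y = -4$ ($y = -3 + \left(3 - 4\right) = -3 - 1 = -4$)
$b = 104$ ($b = \left(-4\right) \left(-26\right) = 104$)
$z{\left(v{\left(4,-5 \right)},-1 \right)} \left(a + b\right) = \left(-2 - -6\right) \left(159 + 104\right) = \left(-2 + 6\right) 263 = 4 \cdot 263 = 1052$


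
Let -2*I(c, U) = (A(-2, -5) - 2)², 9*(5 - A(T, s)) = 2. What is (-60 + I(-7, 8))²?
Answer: 107019025/26244 ≈ 4077.8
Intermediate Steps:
A(T, s) = 43/9 (A(T, s) = 5 - ⅑*2 = 5 - 2/9 = 43/9)
I(c, U) = -625/162 (I(c, U) = -(43/9 - 2)²/2 = -(25/9)²/2 = -½*625/81 = -625/162)
(-60 + I(-7, 8))² = (-60 - 625/162)² = (-10345/162)² = 107019025/26244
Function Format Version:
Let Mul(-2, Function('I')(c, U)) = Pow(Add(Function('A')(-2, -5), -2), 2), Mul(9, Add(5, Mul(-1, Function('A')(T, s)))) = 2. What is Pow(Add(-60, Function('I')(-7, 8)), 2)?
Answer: Rational(107019025, 26244) ≈ 4077.8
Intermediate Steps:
Function('A')(T, s) = Rational(43, 9) (Function('A')(T, s) = Add(5, Mul(Rational(-1, 9), 2)) = Add(5, Rational(-2, 9)) = Rational(43, 9))
Function('I')(c, U) = Rational(-625, 162) (Function('I')(c, U) = Mul(Rational(-1, 2), Pow(Add(Rational(43, 9), -2), 2)) = Mul(Rational(-1, 2), Pow(Rational(25, 9), 2)) = Mul(Rational(-1, 2), Rational(625, 81)) = Rational(-625, 162))
Pow(Add(-60, Function('I')(-7, 8)), 2) = Pow(Add(-60, Rational(-625, 162)), 2) = Pow(Rational(-10345, 162), 2) = Rational(107019025, 26244)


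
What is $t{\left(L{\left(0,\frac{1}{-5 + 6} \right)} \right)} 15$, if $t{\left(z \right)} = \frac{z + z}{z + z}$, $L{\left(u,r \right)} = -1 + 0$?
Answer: $15$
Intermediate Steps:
$L{\left(u,r \right)} = -1$
$t{\left(z \right)} = 1$ ($t{\left(z \right)} = \frac{2 z}{2 z} = 2 z \frac{1}{2 z} = 1$)
$t{\left(L{\left(0,\frac{1}{-5 + 6} \right)} \right)} 15 = 1 \cdot 15 = 15$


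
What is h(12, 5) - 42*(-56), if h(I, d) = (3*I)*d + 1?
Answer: 2533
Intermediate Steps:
h(I, d) = 1 + 3*I*d (h(I, d) = 3*I*d + 1 = 1 + 3*I*d)
h(12, 5) - 42*(-56) = (1 + 3*12*5) - 42*(-56) = (1 + 180) + 2352 = 181 + 2352 = 2533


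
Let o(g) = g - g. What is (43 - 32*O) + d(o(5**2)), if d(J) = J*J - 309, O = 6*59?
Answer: -11594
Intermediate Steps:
O = 354
o(g) = 0
d(J) = -309 + J**2 (d(J) = J**2 - 309 = -309 + J**2)
(43 - 32*O) + d(o(5**2)) = (43 - 32*354) + (-309 + 0**2) = (43 - 11328) + (-309 + 0) = -11285 - 309 = -11594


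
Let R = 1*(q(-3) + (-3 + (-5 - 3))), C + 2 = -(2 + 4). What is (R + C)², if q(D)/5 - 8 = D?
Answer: 36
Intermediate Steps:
C = -8 (C = -2 - (2 + 4) = -2 - 1*6 = -2 - 6 = -8)
q(D) = 40 + 5*D
R = 14 (R = 1*((40 + 5*(-3)) + (-3 + (-5 - 3))) = 1*((40 - 15) + (-3 - 8)) = 1*(25 - 11) = 1*14 = 14)
(R + C)² = (14 - 8)² = 6² = 36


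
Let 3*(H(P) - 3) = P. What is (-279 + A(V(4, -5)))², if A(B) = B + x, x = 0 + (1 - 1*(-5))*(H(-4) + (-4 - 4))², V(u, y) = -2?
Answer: 14641/9 ≈ 1626.8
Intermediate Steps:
H(P) = 3 + P/3
x = 722/3 (x = 0 + (1 - 1*(-5))*((3 + (⅓)*(-4)) + (-4 - 4))² = 0 + (1 + 5)*((3 - 4/3) - 8)² = 0 + 6*(5/3 - 8)² = 0 + 6*(-19/3)² = 0 + 6*(361/9) = 0 + 722/3 = 722/3 ≈ 240.67)
A(B) = 722/3 + B (A(B) = B + 722/3 = 722/3 + B)
(-279 + A(V(4, -5)))² = (-279 + (722/3 - 2))² = (-279 + 716/3)² = (-121/3)² = 14641/9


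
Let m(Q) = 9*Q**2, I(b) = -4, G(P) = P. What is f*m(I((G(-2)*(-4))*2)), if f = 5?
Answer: 720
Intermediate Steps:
f*m(I((G(-2)*(-4))*2)) = 5*(9*(-4)**2) = 5*(9*16) = 5*144 = 720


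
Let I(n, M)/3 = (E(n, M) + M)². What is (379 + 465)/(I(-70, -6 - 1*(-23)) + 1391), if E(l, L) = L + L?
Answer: 422/4597 ≈ 0.091799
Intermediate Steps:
E(l, L) = 2*L
I(n, M) = 27*M² (I(n, M) = 3*(2*M + M)² = 3*(3*M)² = 3*(9*M²) = 27*M²)
(379 + 465)/(I(-70, -6 - 1*(-23)) + 1391) = (379 + 465)/(27*(-6 - 1*(-23))² + 1391) = 844/(27*(-6 + 23)² + 1391) = 844/(27*17² + 1391) = 844/(27*289 + 1391) = 844/(7803 + 1391) = 844/9194 = 844*(1/9194) = 422/4597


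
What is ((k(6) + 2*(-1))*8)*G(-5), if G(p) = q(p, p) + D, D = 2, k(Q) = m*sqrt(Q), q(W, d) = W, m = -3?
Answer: 48 + 72*sqrt(6) ≈ 224.36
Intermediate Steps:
k(Q) = -3*sqrt(Q)
G(p) = 2 + p (G(p) = p + 2 = 2 + p)
((k(6) + 2*(-1))*8)*G(-5) = ((-3*sqrt(6) + 2*(-1))*8)*(2 - 5) = ((-3*sqrt(6) - 2)*8)*(-3) = ((-2 - 3*sqrt(6))*8)*(-3) = (-16 - 24*sqrt(6))*(-3) = 48 + 72*sqrt(6)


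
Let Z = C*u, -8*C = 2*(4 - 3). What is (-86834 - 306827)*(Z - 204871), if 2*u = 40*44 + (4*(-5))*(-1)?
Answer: 161474624607/2 ≈ 8.0737e+10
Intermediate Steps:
C = -¼ (C = -(4 - 3)/4 = -1/4 = -⅛*2 = -¼ ≈ -0.25000)
u = 890 (u = (40*44 + (4*(-5))*(-1))/2 = (1760 - 20*(-1))/2 = (1760 + 20)/2 = (½)*1780 = 890)
Z = -445/2 (Z = -¼*890 = -445/2 ≈ -222.50)
(-86834 - 306827)*(Z - 204871) = (-86834 - 306827)*(-445/2 - 204871) = -393661*(-410187/2) = 161474624607/2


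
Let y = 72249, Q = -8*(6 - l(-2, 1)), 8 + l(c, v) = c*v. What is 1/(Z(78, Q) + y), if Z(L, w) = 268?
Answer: 1/72517 ≈ 1.3790e-5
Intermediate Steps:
l(c, v) = -8 + c*v
Q = -128 (Q = -8*(6 - (-8 - 2*1)) = -8*(6 - (-8 - 2)) = -8*(6 - 1*(-10)) = -8*(6 + 10) = -8*16 = -128)
1/(Z(78, Q) + y) = 1/(268 + 72249) = 1/72517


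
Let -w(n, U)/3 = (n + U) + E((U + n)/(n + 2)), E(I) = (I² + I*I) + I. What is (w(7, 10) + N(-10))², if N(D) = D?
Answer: 5654884/729 ≈ 7757.0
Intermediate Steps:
E(I) = I + 2*I² (E(I) = (I² + I²) + I = 2*I² + I = I + 2*I²)
w(n, U) = -3*U - 3*n - 3*(1 + 2*(U + n)/(2 + n))*(U + n)/(2 + n) (w(n, U) = -3*((n + U) + ((U + n)/(n + 2))*(1 + 2*((U + n)/(n + 2)))) = -3*((U + n) + ((U + n)/(2 + n))*(1 + 2*((U + n)/(2 + n)))) = -3*((U + n) + ((U + n)/(2 + n))*(1 + 2*(U + n)/(2 + n))) = -3*((U + n) + (1 + 2*(U + n)/(2 + n))*(U + n)/(2 + n)) = -3*(U + n + (1 + 2*(U + n)/(2 + n))*(U + n)/(2 + n)) = -3*U - 3*n - 3*(1 + 2*(U + n)/(2 + n))*(U + n)/(2 + n))
(w(7, 10) + N(-10))² = (-3*(10 + 7)*(2 + (2 + 7)² + 2*10 + 3*7)/(2 + 7)² - 10)² = (-3*17*(2 + 9² + 20 + 21)/9² - 10)² = (-3*1/81*17*(2 + 81 + 20 + 21) - 10)² = (-3*1/81*17*124 - 10)² = (-2108/27 - 10)² = (-2378/27)² = 5654884/729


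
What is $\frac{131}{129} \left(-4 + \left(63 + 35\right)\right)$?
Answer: $\frac{12314}{129} \approx 95.457$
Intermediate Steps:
$\frac{131}{129} \left(-4 + \left(63 + 35\right)\right) = 131 \cdot \frac{1}{129} \left(-4 + 98\right) = \frac{131}{129} \cdot 94 = \frac{12314}{129}$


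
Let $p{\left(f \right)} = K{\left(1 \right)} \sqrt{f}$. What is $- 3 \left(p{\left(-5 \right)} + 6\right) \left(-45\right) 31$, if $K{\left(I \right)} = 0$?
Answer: $25110$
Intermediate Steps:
$p{\left(f \right)} = 0$ ($p{\left(f \right)} = 0 \sqrt{f} = 0$)
$- 3 \left(p{\left(-5 \right)} + 6\right) \left(-45\right) 31 = - 3 \left(0 + 6\right) \left(-45\right) 31 = \left(-3\right) 6 \left(-45\right) 31 = \left(-18\right) \left(-45\right) 31 = 810 \cdot 31 = 25110$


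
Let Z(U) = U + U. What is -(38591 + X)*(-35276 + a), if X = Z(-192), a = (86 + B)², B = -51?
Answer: 1300986557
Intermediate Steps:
a = 1225 (a = (86 - 51)² = 35² = 1225)
Z(U) = 2*U
X = -384 (X = 2*(-192) = -384)
-(38591 + X)*(-35276 + a) = -(38591 - 384)*(-35276 + 1225) = -38207*(-34051) = -1*(-1300986557) = 1300986557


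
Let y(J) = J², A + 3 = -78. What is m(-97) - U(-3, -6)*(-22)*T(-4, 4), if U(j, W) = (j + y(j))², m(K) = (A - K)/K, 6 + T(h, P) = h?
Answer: -768256/97 ≈ -7920.2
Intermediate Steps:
A = -81 (A = -3 - 78 = -81)
T(h, P) = -6 + h
m(K) = (-81 - K)/K
U(j, W) = (j + j²)²
m(-97) - U(-3, -6)*(-22)*T(-4, 4) = (-81 - 1*(-97))/(-97) - ((-3)²*(1 - 3)²)*(-22)*(-6 - 4) = -(-81 + 97)/97 - (9*(-2)²)*(-22)*(-10) = -1/97*16 - (9*4)*(-22)*(-10) = -16/97 - 36*(-22)*(-10) = -16/97 - (-792)*(-10) = -16/97 - 1*7920 = -16/97 - 7920 = -768256/97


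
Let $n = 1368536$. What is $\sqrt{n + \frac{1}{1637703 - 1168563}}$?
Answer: $\frac{\sqrt{75301072516823685}}{234570} \approx 1169.8$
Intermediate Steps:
$\sqrt{n + \frac{1}{1637703 - 1168563}} = \sqrt{1368536 + \frac{1}{1637703 - 1168563}} = \sqrt{1368536 + \frac{1}{469140}} = \sqrt{\frac{642034979041}{469140}} = \frac{\sqrt{75301072516823685}}{234570}$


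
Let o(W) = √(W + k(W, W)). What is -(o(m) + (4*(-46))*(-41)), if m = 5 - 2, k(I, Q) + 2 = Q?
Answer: -7546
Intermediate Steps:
k(I, Q) = -2 + Q
m = 3
o(W) = √(-2 + 2*W) (o(W) = √(W + (-2 + W)) = √(-2 + 2*W))
-(o(m) + (4*(-46))*(-41)) = -(√(-2 + 2*3) + (4*(-46))*(-41)) = -(√(-2 + 6) - 184*(-41)) = -(√4 + 7544) = -(2 + 7544) = -1*7546 = -7546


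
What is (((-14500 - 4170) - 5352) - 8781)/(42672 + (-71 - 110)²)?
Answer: -32803/75433 ≈ -0.43486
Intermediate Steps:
(((-14500 - 4170) - 5352) - 8781)/(42672 + (-71 - 110)²) = ((-18670 - 5352) - 8781)/(42672 + (-181)²) = (-24022 - 8781)/(42672 + 32761) = -32803/75433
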